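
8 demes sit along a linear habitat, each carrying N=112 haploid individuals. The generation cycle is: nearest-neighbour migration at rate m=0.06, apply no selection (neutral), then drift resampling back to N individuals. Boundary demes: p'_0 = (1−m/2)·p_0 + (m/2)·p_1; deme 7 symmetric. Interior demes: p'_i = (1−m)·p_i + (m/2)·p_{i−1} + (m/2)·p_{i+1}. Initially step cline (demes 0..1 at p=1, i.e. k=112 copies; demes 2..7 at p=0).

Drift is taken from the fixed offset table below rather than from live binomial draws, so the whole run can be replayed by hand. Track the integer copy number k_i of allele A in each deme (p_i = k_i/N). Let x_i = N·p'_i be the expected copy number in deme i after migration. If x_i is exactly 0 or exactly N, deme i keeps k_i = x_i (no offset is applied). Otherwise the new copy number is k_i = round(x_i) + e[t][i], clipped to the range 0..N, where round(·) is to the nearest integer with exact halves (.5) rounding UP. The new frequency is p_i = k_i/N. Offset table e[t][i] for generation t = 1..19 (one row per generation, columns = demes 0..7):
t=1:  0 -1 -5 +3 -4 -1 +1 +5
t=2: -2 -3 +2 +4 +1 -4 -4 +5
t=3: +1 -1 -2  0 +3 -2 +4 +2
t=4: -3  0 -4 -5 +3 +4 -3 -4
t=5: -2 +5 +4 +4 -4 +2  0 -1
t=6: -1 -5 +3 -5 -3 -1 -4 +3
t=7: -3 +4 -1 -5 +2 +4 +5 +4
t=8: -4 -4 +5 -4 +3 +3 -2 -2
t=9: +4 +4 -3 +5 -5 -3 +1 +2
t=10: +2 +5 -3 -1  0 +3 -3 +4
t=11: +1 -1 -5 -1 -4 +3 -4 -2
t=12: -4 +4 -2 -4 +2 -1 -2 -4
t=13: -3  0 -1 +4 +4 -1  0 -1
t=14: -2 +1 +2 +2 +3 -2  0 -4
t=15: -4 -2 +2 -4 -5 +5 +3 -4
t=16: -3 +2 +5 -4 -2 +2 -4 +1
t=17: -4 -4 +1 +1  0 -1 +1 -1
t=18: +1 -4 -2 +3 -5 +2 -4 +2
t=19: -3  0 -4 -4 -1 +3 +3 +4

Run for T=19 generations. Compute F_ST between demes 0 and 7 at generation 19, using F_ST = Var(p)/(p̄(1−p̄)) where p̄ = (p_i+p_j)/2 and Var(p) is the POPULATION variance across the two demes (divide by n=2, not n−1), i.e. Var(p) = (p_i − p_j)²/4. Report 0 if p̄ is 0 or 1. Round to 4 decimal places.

0.4935

t=0: k=[112 112 0 0 0 0 0 0]
t=1: x=[112.0000 108.6400 3.3600 0.0000 0.0000 0.0000 0.0000 0.0000] k=[112 108 0 0 0 0 0 0]
t=2: x=[111.8800 104.8800 3.2400 0.0000 0.0000 0.0000 0.0000 0.0000] k=[110 102 5 0 0 0 0 0]
t=3: x=[109.7600 99.3300 7.7600 0.1500 0.0000 0.0000 0.0000 0.0000] k=[111 98 6 0 0 0 0 0]
t=4: x=[110.6100 95.6300 8.5800 0.1800 0.0000 0.0000 0.0000 0.0000] k=[108 96 5 0 0 0 0 0]
t=5: x=[107.6400 93.6300 7.5800 0.1500 0.0000 0.0000 0.0000 0.0000] k=[106 99 12 4 0 0 0 0]
t=6: x=[105.7900 96.6000 14.3700 4.1200 0.1200 0.0000 0.0000 0.0000] k=[105 92 17 0 0 0 0 0]
t=7: x=[104.6100 90.1400 18.7400 0.5100 0.0000 0.0000 0.0000 0.0000] k=[102 94 18 0 0 0 0 0]
t=8: x=[101.7600 91.9600 19.7400 0.5400 0.0000 0.0000 0.0000 0.0000] k=[98 88 25 0 0 0 0 0]
t=9: x=[97.7000 86.4100 26.1400 0.7500 0.0000 0.0000 0.0000 0.0000] k=[102 90 23 6 0 0 0 0]
t=10: x=[101.6400 88.3500 24.5000 6.3300 0.1800 0.0000 0.0000 0.0000] k=[104 93 22 5 0 0 0 0]
t=11: x=[103.6700 91.2000 23.6200 5.3600 0.1500 0.0000 0.0000 0.0000] k=[105 90 19 4 0 0 0 0]
t=12: x=[104.5500 88.3200 20.6800 4.3300 0.1200 0.0000 0.0000 0.0000] k=[101 92 19 0 2 0 0 0]
t=13: x=[100.7300 90.0800 20.6200 0.6300 1.8800 0.0600 0.0000 0.0000] k=[98 90 20 5 6 0 0 0]
t=14: x=[97.7600 88.1400 21.6500 5.4800 5.7900 0.1800 0.0000 0.0000] k=[96 89 24 7 9 0 0 0]
t=15: x=[95.7900 87.2600 25.4400 7.5700 8.6700 0.2700 0.0000 0.0000] k=[92 85 27 4 4 5 0 0]
t=16: x=[91.7900 83.4700 28.0500 4.6900 4.0300 4.8200 0.1500 0.0000] k=[89 85 33 1 2 7 0 0]
t=17: x=[88.8800 83.5600 33.6000 1.9900 2.1200 6.6400 0.2100 0.0000] k=[85 80 35 3 2 6 1 0]
t=18: x=[84.8500 78.8000 35.3900 3.9300 2.1500 5.7300 1.1200 0.0300] k=[86 75 33 7 0 8 0 2]
t=19: x=[85.6700 74.0700 33.4800 7.5700 0.4500 7.5200 0.3000 1.9400] k=[83 74 29 4 0 11 3 6]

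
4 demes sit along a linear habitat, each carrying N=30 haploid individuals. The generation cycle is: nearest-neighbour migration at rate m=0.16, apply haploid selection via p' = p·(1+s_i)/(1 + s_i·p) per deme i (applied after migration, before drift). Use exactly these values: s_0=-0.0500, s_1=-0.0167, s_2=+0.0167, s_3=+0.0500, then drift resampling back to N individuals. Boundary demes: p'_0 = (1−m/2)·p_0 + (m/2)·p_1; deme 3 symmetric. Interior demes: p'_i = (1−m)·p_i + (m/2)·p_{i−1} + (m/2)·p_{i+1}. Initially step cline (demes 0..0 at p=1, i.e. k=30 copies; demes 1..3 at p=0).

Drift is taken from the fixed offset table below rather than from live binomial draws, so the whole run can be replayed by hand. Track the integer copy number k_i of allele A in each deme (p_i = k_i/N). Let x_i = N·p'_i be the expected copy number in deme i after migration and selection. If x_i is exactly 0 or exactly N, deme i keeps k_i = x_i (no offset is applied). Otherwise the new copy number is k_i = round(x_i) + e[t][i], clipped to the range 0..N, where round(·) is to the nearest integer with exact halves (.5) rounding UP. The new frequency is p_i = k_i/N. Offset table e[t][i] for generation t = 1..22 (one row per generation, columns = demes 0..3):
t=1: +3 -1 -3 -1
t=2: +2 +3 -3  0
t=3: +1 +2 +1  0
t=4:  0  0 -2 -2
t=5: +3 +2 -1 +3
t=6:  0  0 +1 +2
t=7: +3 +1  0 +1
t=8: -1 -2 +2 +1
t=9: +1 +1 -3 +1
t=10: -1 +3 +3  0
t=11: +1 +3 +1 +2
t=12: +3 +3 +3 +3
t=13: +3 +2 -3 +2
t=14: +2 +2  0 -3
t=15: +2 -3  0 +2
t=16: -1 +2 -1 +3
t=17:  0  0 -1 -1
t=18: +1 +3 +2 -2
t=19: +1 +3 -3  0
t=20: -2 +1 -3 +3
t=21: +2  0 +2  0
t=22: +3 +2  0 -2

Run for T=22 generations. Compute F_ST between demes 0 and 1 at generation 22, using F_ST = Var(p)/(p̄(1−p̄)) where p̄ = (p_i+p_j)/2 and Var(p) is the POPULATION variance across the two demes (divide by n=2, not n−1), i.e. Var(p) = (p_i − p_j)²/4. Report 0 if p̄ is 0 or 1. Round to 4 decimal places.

0.0714

t=0: k=[30 0 0 0]
t=1: x=[27.4843 2.3631 0.0000 0.0000] k=[30 1 0 0]
t=2: x=[27.5678 3.1916 0.0813 0.0000] k=[30 6 0 0]
t=3: x=[27.9857 7.3462 0.4879 0.0000] k=[29 9 1 0]
t=4: x=[27.2756 9.8483 1.5847 0.0840] k=[27 10 0 0]
t=5: x=[25.4454 10.4450 0.8130 0.0000] k=[28 12 0 0]
t=6: x=[26.5671 12.1979 0.9755 0.0000] k=[27 12 2 0]
t=7: x=[25.6113 12.2777 2.6801 0.1680] k=[29 13 3 1]
t=8: x=[27.6096 13.3551 3.6933 1.2156] k=[27 11 6 2]
t=9: x=[25.5283 11.7594 6.1607 2.4266] k=[27 13 3 3]
t=10: x=[25.6943 13.1954 3.8553 3.1343] k=[25 16 7 3]
t=11: x=[24.0388 15.8742 7.4927 3.4668] k=[25 19 8 5]
t=12: x=[24.2865 18.4807 8.7422 5.4544] k=[27 21 12 8]
t=13: x=[26.3591 20.6520 12.5207 8.6165] k=[29 23 10 11]
t=14: x=[28.4461 22.3444 11.2362 11.2610] k=[30 24 11 8]
t=15: x=[29.4952 23.3533 11.9188 8.5348] k=[30 20 12 11]
t=16: x=[29.1591 20.0483 12.6811 11.4231] k=[28 22 12 14]
t=17: x=[27.4008 21.5784 13.0821 14.2044] k=[27 22 12 13]
t=18: x=[26.4423 21.4978 13.0019 13.2800] k=[27 24 15 11]
t=19: x=[26.6088 23.4340 15.5241 11.6659] k=[28 26 13 12]
t=20: x=[27.7349 25.0508 14.0837 12.4337] k=[26 26 11 15]
t=21: x=[25.8188 24.7272 12.6410 15.0459] k=[28 25 15 15]
t=22: x=[27.6513 24.3633 15.9238 15.3659] k=[30 26 16 13]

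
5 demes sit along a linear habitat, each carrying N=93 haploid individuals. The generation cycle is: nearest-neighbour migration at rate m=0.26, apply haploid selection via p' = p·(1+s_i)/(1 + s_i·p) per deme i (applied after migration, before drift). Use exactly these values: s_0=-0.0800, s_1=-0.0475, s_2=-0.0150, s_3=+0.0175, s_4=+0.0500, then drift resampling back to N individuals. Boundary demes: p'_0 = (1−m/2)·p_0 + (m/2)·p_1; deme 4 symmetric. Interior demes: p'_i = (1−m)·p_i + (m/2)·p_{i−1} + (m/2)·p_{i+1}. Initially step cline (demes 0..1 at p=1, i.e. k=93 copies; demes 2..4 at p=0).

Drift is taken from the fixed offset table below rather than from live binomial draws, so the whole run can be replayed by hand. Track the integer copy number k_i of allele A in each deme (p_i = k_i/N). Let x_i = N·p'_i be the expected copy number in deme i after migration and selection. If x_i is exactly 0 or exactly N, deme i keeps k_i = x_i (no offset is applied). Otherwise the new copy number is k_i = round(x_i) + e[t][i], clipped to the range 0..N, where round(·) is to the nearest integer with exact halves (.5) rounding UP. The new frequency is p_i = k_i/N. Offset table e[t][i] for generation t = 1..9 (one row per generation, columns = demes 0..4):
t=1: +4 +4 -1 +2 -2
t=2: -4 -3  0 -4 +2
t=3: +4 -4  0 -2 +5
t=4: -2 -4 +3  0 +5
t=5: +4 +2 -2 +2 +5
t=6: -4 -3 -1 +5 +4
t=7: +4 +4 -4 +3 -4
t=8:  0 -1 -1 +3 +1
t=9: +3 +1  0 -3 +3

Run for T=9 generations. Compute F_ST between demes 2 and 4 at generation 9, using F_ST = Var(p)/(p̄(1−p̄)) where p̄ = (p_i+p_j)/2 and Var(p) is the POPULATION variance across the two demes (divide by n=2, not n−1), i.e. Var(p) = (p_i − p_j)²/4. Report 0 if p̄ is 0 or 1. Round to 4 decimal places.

t=0: k=[93 93 0 0 0]
t=1: x=[93.0000 80.3888 11.9319 0.0000 0.0000] k=[93 84 11 0 0]
t=2: x=[91.7297 74.9836 18.8320 1.4546 0.0000] k=[88 72 19 0 0]
t=3: x=[85.3550 66.2728 23.1562 2.5121 0.0000] k=[89 62 23 1 0]
t=4: x=[84.8939 59.4029 24.9332 3.7926 0.1365] k=[83 55 28 4 5]
t=5: x=[78.3606 54.0328 28.0928 7.3668 5.1001] k=[82 56 26 9 10]
t=6: x=[77.5769 54.3858 27.3970 11.5139 10.3088] k=[74 51 26 17 14]
t=7: x=[69.5794 49.6157 27.7846 18.0308 14.9935] k=[74 54 24 21 11]
t=8: x=[69.9865 51.5853 27.2181 20.3646 12.8302] k=[70 51 26 23 14]
t=9: x=[65.9592 49.0938 28.5600 22.5147 15.7996] k=[69 50 29 20 19]

0.0151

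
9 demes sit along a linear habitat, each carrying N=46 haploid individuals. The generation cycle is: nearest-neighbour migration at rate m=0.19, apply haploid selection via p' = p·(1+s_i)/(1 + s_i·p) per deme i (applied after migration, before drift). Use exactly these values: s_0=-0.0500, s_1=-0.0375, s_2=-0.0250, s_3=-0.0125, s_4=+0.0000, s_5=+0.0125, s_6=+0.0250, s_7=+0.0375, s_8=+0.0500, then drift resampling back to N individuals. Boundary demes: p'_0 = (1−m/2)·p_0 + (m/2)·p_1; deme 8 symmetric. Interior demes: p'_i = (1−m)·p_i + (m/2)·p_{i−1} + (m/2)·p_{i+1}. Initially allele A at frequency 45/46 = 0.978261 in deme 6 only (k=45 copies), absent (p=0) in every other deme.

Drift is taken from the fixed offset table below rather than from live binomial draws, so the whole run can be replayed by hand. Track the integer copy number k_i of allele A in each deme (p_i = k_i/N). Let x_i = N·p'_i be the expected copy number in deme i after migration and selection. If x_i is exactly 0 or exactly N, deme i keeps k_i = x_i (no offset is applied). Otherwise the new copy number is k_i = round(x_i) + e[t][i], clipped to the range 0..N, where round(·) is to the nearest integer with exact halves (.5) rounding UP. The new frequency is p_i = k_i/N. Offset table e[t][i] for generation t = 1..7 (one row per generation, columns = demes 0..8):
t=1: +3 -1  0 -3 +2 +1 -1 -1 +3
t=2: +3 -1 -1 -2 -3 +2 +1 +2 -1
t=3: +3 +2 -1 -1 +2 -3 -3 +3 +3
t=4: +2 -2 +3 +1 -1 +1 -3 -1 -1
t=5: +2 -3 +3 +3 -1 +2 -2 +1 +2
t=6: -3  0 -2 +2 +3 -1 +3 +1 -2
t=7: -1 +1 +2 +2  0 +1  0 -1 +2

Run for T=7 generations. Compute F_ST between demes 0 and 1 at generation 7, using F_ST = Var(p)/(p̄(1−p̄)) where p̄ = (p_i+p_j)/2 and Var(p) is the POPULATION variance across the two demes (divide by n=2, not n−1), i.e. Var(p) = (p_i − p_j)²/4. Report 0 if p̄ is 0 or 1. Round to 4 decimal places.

0.0110

t=0: k=[0 0 0 0 0 0 45 0 0]
t=1: x=[0.0000 0.0000 0.0000 0.0000 0.0000 4.3234 36.6355 4.4199 0.0000] k=[0 0 0 0 0 5 36 3 0]
t=2: x=[0.0000 0.0000 0.0000 0.0000 0.4750 7.5481 30.1773 6.0406 0.2992] k=[0 0 0 0 0 10 31 8 0]
t=3: x=[0.0000 0.0000 0.0000 0.0000 0.9500 11.1496 27.0956 9.7039 0.7973] k=[0 0 0 0 3 8 24 13 4]
t=4: x=[0.0000 0.0000 0.0000 0.2815 3.1900 9.1356 21.7179 13.5390 5.0710] k=[0 0 0 1 2 10 19 13 4]
t=5: x=[0.0000 0.0000 0.0926 0.9878 2.6650 10.1932 17.8439 13.0565 5.0710] k=[0 0 3 4 2 12 16 14 7]
t=6: x=[0.0000 0.2744 2.7439 3.6723 3.1400 11.5370 15.6842 13.8792 7.9817] k=[0 0 1 6 6 11 19 15 6]
t=7: x=[0.0000 0.0914 1.3465 5.4641 6.4750 11.3911 18.1305 14.8933 7.1445] k=[0 1 3 7 6 12 18 14 9]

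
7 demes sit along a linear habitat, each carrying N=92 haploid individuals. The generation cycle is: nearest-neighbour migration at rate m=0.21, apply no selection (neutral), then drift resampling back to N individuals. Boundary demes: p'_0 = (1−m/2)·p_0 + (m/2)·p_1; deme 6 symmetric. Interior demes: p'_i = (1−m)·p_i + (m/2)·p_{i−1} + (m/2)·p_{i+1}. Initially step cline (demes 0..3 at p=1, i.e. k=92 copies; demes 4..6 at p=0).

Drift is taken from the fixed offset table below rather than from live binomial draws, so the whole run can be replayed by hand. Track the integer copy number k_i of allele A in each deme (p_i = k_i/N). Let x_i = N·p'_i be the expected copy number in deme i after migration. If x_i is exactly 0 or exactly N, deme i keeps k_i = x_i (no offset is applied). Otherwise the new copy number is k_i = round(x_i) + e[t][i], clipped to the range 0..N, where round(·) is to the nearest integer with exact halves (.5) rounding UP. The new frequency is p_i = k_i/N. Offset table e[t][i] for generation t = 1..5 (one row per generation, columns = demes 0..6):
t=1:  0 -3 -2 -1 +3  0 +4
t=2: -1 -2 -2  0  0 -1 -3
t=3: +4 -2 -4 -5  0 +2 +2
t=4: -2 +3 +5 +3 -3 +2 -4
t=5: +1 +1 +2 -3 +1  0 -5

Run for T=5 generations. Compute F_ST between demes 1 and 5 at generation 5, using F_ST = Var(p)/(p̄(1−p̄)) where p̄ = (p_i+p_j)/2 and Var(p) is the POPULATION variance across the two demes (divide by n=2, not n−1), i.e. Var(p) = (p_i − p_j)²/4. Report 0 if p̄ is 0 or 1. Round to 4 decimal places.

0.8218

t=0: k=[92 92 92 92 0 0 0]
t=1: x=[92.0000 92.0000 92.0000 82.3400 9.6600 0.0000 0.0000] k=[92 92 92 81 13 0 0]
t=2: x=[92.0000 92.0000 90.8450 75.0150 18.7750 1.3650 0.0000] k=[92 92 89 75 19 0 0]
t=3: x=[92.0000 91.6850 87.8450 70.5900 22.8850 1.9950 0.0000] k=[92 90 84 66 23 4 0]
t=4: x=[91.7900 89.5800 82.7400 63.3750 25.5200 5.5750 0.4200] k=[90 92 88 66 23 8 0]
t=5: x=[90.2100 91.3700 86.1100 63.7950 25.9400 8.7350 0.8400] k=[91 92 88 61 27 9 0]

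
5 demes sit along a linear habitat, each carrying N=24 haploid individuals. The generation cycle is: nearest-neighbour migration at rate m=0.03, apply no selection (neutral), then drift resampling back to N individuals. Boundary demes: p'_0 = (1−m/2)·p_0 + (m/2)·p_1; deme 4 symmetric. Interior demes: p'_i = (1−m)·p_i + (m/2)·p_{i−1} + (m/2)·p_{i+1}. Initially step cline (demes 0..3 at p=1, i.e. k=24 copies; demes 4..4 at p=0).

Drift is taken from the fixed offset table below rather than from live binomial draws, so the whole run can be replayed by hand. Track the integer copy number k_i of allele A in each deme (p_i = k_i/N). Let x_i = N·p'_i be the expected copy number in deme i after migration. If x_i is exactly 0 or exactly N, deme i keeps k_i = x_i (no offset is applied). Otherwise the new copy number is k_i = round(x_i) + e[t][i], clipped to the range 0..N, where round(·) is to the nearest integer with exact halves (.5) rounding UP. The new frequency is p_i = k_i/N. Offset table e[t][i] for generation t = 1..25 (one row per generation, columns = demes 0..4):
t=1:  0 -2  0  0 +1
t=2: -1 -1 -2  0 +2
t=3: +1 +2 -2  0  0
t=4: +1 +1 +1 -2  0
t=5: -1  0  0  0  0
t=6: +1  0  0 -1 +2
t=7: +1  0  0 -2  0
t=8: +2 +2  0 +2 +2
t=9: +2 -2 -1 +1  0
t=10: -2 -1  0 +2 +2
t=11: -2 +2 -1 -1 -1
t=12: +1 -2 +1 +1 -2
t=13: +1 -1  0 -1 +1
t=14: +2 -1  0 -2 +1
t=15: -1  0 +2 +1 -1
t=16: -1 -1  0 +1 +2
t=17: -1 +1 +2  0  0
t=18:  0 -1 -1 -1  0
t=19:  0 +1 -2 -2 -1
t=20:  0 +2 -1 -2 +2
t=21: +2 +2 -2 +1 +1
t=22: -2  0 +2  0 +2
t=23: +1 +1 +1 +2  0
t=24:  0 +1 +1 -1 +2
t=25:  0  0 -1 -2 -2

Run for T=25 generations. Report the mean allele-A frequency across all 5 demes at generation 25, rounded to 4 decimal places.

0.8167

t=0: k=[24 24 24 24 0]
t=1: x=[24.0000 24.0000 24.0000 23.6400 0.3600] k=[24 24 24 24 1]
t=2: x=[24.0000 24.0000 24.0000 23.6550 1.3450] k=[24 24 24 24 3]
t=3: x=[24.0000 24.0000 24.0000 23.6850 3.3150] k=[24 24 24 24 3]
t=4: x=[24.0000 24.0000 24.0000 23.6850 3.3150] k=[24 24 24 22 3]
t=5: x=[24.0000 24.0000 23.9700 21.7450 3.2850] k=[24 24 24 22 3]
t=6: x=[24.0000 24.0000 23.9700 21.7450 3.2850] k=[24 24 24 21 5]
t=7: x=[24.0000 24.0000 23.9550 20.8050 5.2400] k=[24 24 24 19 5]
t=8: x=[24.0000 24.0000 23.9250 18.8650 5.2100] k=[24 24 24 21 7]
t=9: x=[24.0000 24.0000 23.9550 20.8350 7.2100] k=[24 24 23 22 7]
t=10: x=[24.0000 23.9850 23.0000 21.7900 7.2250] k=[24 23 23 24 9]
t=11: x=[23.9850 23.0150 23.0150 23.7600 9.2250] k=[22 24 22 23 8]
t=12: x=[22.0300 23.9400 22.0450 22.7600 8.2250] k=[23 22 23 24 6]
t=13: x=[22.9850 22.0300 23.0000 23.7150 6.2700] k=[24 21 23 23 7]
t=14: x=[23.9550 21.0750 22.9700 22.7600 7.2400] k=[24 20 23 21 8]
t=15: x=[23.9400 20.1050 22.9250 20.8350 8.1950] k=[23 20 24 22 7]
t=16: x=[22.9550 20.1050 23.9100 21.8050 7.2250] k=[22 19 24 23 9]
t=17: x=[21.9550 19.1200 23.9100 22.8050 9.2100] k=[21 20 24 23 9]
t=18: x=[20.9850 20.0750 23.9250 22.8050 9.2100] k=[21 19 23 22 9]
t=19: x=[20.9700 19.0900 22.9250 21.8200 9.1950] k=[21 20 21 20 8]
t=20: x=[20.9850 20.0300 20.9700 19.8350 8.1800] k=[21 22 20 18 10]
t=21: x=[21.0150 21.9550 20.0000 17.9100 10.1200] k=[23 24 18 19 11]
t=22: x=[23.0150 23.8950 18.1050 18.8650 11.1200] k=[21 24 20 19 13]
t=23: x=[21.0450 23.8950 20.0450 18.9250 13.0900] k=[22 24 21 21 13]
t=24: x=[22.0300 23.9250 21.0450 20.8800 13.1200] k=[22 24 22 20 15]
t=25: x=[22.0300 23.9400 22.0000 19.9550 15.0750] k=[22 24 21 18 13]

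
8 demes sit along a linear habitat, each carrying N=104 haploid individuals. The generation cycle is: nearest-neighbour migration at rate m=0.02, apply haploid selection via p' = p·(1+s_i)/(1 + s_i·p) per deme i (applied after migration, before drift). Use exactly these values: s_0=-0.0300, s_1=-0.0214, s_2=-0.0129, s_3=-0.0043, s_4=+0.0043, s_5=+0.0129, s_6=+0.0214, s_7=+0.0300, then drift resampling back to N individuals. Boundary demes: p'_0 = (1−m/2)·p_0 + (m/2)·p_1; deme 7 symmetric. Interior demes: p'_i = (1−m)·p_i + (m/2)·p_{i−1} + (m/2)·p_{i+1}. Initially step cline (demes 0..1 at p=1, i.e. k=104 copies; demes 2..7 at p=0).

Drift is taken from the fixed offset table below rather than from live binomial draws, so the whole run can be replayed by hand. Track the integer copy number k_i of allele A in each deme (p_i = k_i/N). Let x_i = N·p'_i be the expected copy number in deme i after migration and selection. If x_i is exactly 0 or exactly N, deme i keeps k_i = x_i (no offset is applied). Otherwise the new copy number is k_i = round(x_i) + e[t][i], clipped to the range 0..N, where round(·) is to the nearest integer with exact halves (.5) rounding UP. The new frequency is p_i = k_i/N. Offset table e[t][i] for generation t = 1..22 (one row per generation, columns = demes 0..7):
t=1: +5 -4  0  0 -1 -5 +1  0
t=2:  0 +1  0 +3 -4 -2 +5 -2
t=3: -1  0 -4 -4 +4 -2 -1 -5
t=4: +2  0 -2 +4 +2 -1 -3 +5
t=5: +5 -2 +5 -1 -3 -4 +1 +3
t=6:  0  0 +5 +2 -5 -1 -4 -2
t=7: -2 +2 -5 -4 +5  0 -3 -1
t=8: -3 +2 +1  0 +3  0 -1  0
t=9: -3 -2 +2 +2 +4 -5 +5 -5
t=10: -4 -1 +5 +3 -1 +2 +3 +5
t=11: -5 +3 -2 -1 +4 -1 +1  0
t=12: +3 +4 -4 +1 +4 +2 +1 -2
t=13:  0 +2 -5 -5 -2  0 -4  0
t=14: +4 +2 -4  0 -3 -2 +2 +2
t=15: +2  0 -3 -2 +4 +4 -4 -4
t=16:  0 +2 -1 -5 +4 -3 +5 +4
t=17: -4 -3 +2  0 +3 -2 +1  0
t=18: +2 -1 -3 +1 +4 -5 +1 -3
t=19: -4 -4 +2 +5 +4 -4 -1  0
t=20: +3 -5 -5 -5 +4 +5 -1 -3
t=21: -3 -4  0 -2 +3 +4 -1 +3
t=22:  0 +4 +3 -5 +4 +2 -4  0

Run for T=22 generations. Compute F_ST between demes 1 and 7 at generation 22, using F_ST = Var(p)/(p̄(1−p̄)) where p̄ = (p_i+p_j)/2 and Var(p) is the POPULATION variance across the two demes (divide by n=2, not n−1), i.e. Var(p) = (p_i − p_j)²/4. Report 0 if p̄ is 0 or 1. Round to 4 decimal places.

0.5468

t=0: k=[104 104 0 0 0 0 0 0]
t=1: x=[104.0000 102.9375 1.0267 0.0000 0.0000 0.0000 0.0000 0.0000] k=[104 99 1 0 0 0 0 0]
t=2: x=[103.9485 97.9479 1.9451 0.0100 0.0000 0.0000 0.0000 0.0000] k=[104 99 2 3 0 0 0 0]
t=3: x=[103.9485 97.9581 2.9426 2.9476 0.0301 0.0000 0.0000 0.0000] k=[103 98 0 0 4 0 0 0]
t=4: x=[102.9179 96.9288 0.9675 0.0398 3.9362 0.0405 0.0000 0.0000] k=[104 97 0 4 6 0 0 0]
t=5: x=[103.9278 95.9406 0.9971 3.9635 5.9440 0.0608 0.0000 0.0000] k=[104 94 6 3 3 0 0 0]
t=6: x=[103.8969 93.0092 6.7674 3.0173 2.9824 0.0304 0.0000 0.0000] k=[104 93 12 5 0 0 0 0]
t=7: x=[103.8866 92.0735 12.5956 4.9995 0.0502 0.0000 0.0000 0.0000] k=[102 94 8 1 5 0 0 0]
t=8: x=[101.8570 93.0092 8.6861 1.1053 4.9301 0.0506 0.0000 0.0000] k=[99 95 10 1 8 0 0 0]
t=9: x=[98.8119 93.9961 10.6354 1.1551 7.8812 0.0810 0.0000 0.0000] k=[96 92 13 3 12 0 0 0]
t=10: x=[95.7311 91.0060 13.5364 3.1767 11.8349 0.1215 0.0000 0.0000] k=[92 90 19 6 11 2 0 0]
t=11: x=[91.6524 89.0350 19.3745 6.1550 10.9018 2.0962 0.0204 0.0000] k=[87 92 17 5 15 1 1 0]
t=12: x=[86.6134 90.9552 17.4407 5.1987 14.8144 1.1545 1.0110 0.0103] k=[90 95 13 6 19 3 2 0]
t=13: x=[89.6780 93.9351 13.5958 6.1749 18.7759 3.1894 2.0318 0.0206] k=[90 96 9 1 17 3 0 0]
t=14: x=[89.6882 94.8918 9.6755 1.2347 16.7602 3.1489 0.0306 0.0000] k=[94 97 6 1 14 1 2 0]
t=15: x=[93.7520 95.8999 6.7773 1.1750 13.7912 1.1545 2.0113 0.0206] k=[96 96 4 0 18 5 0 0]
t=16: x=[95.7722 94.9020 4.8200 0.2191 17.7531 5.1423 0.0511 0.0000] k=[96 97 4 0 22 2 5 0]
t=17: x=[95.7824 95.8999 4.8298 0.2589 21.6535 2.2581 5.0202 0.0515] k=[92 93 7 0 25 0 6 0]
t=18: x=[91.6831 91.9006 7.6969 0.3186 24.5805 0.3140 5.9986 0.0618] k=[94 91 5 1 29 0 7 0]
t=19: x=[93.6905 89.9085 5.7491 1.3144 28.5187 0.3646 6.9969 0.0721] k=[90 86 8 6 33 0 6 0]
t=20: x=[89.5860 84.9254 8.6564 6.2646 32.4958 0.3950 5.9986 0.0618] k=[93 80 4 1 36 5 5 0]
t=21: x=[92.5636 78.9611 4.6717 1.3741 35.4402 5.3750 5.0508 0.0515] k=[90 75 5 0 38 9 4 3]
t=22: x=[89.4735 73.9903 5.5810 0.4282 37.4327 9.3485 4.1230 3.0976] k=[89 78 9 0 41 11 0 3]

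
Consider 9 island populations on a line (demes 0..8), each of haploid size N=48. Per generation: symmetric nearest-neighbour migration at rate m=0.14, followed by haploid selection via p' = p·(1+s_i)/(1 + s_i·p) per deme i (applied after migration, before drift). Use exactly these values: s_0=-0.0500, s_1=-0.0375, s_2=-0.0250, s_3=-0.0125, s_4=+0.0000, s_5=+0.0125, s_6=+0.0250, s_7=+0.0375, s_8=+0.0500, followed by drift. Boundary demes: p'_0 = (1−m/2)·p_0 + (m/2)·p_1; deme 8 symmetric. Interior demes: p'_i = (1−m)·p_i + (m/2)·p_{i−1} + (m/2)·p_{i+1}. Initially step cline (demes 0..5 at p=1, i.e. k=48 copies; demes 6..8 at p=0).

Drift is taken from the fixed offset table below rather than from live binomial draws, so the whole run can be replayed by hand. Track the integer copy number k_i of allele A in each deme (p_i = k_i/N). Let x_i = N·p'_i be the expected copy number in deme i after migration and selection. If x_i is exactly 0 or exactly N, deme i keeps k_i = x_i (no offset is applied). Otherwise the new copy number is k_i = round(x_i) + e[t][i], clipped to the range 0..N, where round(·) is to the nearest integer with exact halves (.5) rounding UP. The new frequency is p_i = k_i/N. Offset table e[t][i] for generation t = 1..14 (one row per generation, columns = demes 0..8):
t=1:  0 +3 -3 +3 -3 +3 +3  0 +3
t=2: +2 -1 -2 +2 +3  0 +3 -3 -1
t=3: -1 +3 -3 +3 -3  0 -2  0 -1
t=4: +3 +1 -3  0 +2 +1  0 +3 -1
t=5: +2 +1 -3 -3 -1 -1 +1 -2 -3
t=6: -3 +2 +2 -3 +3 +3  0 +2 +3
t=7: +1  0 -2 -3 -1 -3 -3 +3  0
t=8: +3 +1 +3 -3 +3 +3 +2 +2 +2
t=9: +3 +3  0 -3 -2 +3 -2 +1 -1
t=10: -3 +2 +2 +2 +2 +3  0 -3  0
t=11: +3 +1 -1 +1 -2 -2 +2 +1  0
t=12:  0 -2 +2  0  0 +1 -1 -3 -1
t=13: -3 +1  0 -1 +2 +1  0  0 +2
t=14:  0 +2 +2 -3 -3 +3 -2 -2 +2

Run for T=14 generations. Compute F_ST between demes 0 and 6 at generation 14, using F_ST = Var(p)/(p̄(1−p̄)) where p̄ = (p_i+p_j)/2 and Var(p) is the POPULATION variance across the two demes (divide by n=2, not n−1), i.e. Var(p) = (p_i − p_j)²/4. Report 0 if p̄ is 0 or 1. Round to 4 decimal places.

0.2542

t=0: k=[48 48 48 48 48 48 0 0 0]
t=1: x=[48.0000 48.0000 48.0000 48.0000 48.0000 44.6786 3.4380 0.0000 0.0000] k=[48 48 48 48 48 48 6 0 0]
t=2: x=[48.0000 48.0000 48.0000 48.0000 48.0000 45.0941 8.6944 0.4356 0.0000] k=[48 48 48 48 48 45 12 0 0]
t=3: x=[48.0000 48.0000 48.0000 48.0000 47.7900 42.9563 13.7106 0.8709 0.0000] k=[48 48 48 48 45 43 12 1 0]
t=4: x=[48.0000 48.0000 48.0000 47.7874 45.0700 41.0442 13.6398 1.7614 0.0735] k=[48 48 48 48 47 42 14 5 0]
t=5: x=[48.0000 48.0000 48.0000 47.9291 46.7200 40.4692 15.5888 5.4555 0.3674] k=[48 48 48 45 46 39 17 3 0]
t=6: x=[48.0000 48.0000 47.7846 45.2475 45.4400 38.0484 17.8359 3.8999 0.2205] k=[48 48 48 42 48 41 18 6 3]
t=7: x=[48.0000 48.0000 47.5693 42.7818 47.0900 39.9635 19.0530 6.8432 3.3593] k=[48 48 46 40 46 37 16 10 3]
t=8: x=[48.0000 47.8546 45.6644 40.7630 44.9500 36.2705 17.3224 10.2231 3.6512] k=[48 48 48 38 48 39 19 12 6]
t=9: x=[48.0000 48.0000 47.2823 39.3108 46.6700 38.3263 20.1983 12.4056 6.6962] k=[48 48 47 36 45 41 18 13 6]
t=10: x=[48.0000 47.9273 46.2580 37.2957 44.0900 39.7552 19.5454 13.2095 6.7687] k=[48 48 48 39 46 43 20 10 7]
t=11: x=[48.0000 48.0000 47.3541 40.0368 45.3000 41.6686 21.2018 10.7949 7.5141] k=[48 48 46 41 43 40 23 12 8]
t=12: x=[48.0000 47.8546 45.7360 41.4189 42.6500 39.1103 23.7162 12.8332 8.6197] k=[48 46 48 41 43 40 23 10 8]
t=13: x=[47.8527 46.2155 47.3541 41.5602 42.6500 39.1103 23.5761 11.0806 8.4751] k=[45 47 47 41 45 40 24 11 10]
t=14: x=[44.9989 46.8167 46.5447 41.6308 44.3700 39.3187 24.5062 12.1714 10.4637] k=[45 48 48 39 41 42 23 10 12]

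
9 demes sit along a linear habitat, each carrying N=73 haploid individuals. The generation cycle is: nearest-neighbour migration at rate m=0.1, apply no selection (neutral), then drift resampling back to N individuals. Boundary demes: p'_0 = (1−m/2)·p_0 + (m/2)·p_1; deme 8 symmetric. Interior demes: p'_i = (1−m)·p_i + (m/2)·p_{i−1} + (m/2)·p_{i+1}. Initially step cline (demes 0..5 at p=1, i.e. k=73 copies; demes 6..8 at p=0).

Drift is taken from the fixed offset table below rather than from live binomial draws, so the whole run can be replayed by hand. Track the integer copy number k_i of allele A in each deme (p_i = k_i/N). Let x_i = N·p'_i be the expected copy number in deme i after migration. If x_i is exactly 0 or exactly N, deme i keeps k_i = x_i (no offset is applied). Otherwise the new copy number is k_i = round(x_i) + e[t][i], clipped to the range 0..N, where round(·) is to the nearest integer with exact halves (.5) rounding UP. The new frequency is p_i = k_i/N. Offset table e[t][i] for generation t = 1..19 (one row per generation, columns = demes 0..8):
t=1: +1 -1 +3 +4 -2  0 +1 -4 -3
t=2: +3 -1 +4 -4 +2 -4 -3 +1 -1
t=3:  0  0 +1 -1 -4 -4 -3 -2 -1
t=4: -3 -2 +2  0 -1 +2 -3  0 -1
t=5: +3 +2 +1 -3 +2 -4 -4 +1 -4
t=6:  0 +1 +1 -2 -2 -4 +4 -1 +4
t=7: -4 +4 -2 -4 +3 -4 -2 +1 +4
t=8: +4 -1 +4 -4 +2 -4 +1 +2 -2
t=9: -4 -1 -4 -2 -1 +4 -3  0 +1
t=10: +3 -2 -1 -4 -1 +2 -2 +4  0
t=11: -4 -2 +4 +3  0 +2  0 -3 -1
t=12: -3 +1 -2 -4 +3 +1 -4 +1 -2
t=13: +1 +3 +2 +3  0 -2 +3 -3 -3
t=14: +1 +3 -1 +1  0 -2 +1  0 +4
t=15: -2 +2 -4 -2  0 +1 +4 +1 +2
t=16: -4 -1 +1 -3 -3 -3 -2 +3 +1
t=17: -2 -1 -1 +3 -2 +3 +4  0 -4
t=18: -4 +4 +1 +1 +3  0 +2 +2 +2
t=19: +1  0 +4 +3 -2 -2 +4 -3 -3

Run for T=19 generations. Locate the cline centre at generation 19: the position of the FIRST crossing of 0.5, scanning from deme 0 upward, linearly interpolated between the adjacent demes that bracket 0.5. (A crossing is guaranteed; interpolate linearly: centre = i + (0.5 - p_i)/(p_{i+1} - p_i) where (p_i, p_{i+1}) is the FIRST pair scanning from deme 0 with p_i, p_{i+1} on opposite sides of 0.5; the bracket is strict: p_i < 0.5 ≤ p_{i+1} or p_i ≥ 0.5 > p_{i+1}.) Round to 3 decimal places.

t=0: k=[73 73 73 73 73 73 0 0 0]
t=1: x=[73.0000 73.0000 73.0000 73.0000 73.0000 69.3500 3.6500 0.0000 0.0000] k=[73 73 73 73 73 69 5 0 0]
t=2: x=[73.0000 73.0000 73.0000 73.0000 72.8000 66.0000 7.9500 0.2500 0.0000] k=[73 73 73 73 73 62 5 1 0]
t=3: x=[73.0000 73.0000 73.0000 73.0000 72.4500 59.7000 7.6500 1.1500 0.0500] k=[73 73 73 73 68 56 5 0 0]
t=4: x=[73.0000 73.0000 73.0000 72.7500 67.6500 54.0500 7.3000 0.2500 0.0000] k=[73 73 73 73 67 56 4 0 0]
t=5: x=[73.0000 73.0000 73.0000 72.7000 66.7500 53.9500 6.4000 0.2000 0.0000] k=[73 73 73 70 69 50 2 1 0]
t=6: x=[73.0000 73.0000 72.8500 70.1000 68.1000 48.5500 4.3500 1.0000 0.0500] k=[73 73 73 68 66 45 8 0 4]
t=7: x=[73.0000 73.0000 72.7500 68.1500 65.0500 44.2000 9.4500 0.6000 3.8000] k=[73 73 71 64 68 40 7 2 8]
t=8: x=[73.0000 72.9000 70.7500 64.5500 66.4000 39.7500 8.4000 2.5500 7.7000] k=[73 72 73 61 68 36 9 5 6]
t=9: x=[72.9500 72.1000 72.3500 61.9500 66.0500 36.2500 10.1500 5.2500 5.9500] k=[69 71 68 60 65 40 7 5 7]
t=10: x=[69.1000 70.7500 67.7500 60.6500 63.5000 39.6000 8.5500 5.2000 6.9000] k=[72 69 67 57 63 42 7 9 7]
t=11: x=[71.8500 69.0500 66.6000 57.8000 61.6500 41.3000 8.8500 8.8000 7.1000] k=[68 67 71 61 62 43 9 6 6]
t=12: x=[67.9500 67.2500 70.3000 61.5500 61.0000 42.2500 10.5500 6.1500 6.0000] k=[65 68 68 58 64 43 7 7 4]
t=13: x=[65.1500 67.8500 67.5000 58.8000 62.6500 42.2500 8.8000 6.8500 4.1500] k=[66 71 70 62 63 40 12 4 1]
t=14: x=[66.2500 70.7000 69.6500 62.4500 61.8000 39.7500 13.0000 4.2500 1.1500] k=[67 73 69 63 62 38 14 4 5]
t=15: x=[67.3000 72.5000 68.9000 63.2500 60.8500 38.0000 14.7000 4.5500 4.9500] k=[65 73 65 61 61 39 19 6 7]
t=16: x=[65.4000 72.2000 65.2000 61.2000 59.9000 39.1000 19.3500 6.7000 6.9500] k=[61 71 66 58 57 36 17 10 8]
t=17: x=[61.5000 70.2500 65.8500 58.3500 56.0000 36.1000 17.6000 10.2500 8.1000] k=[60 69 65 61 54 39 22 10 4]
t=18: x=[60.4500 68.3500 65.0000 60.8500 53.6000 38.9000 22.2500 10.3000 4.3000] k=[56 72 66 62 57 39 24 12 6]
t=19: x=[56.8000 70.9000 66.1000 61.9500 56.3500 39.1500 24.1500 12.3000 6.3000] k=[58 71 70 65 54 37 28 9 3]

5.056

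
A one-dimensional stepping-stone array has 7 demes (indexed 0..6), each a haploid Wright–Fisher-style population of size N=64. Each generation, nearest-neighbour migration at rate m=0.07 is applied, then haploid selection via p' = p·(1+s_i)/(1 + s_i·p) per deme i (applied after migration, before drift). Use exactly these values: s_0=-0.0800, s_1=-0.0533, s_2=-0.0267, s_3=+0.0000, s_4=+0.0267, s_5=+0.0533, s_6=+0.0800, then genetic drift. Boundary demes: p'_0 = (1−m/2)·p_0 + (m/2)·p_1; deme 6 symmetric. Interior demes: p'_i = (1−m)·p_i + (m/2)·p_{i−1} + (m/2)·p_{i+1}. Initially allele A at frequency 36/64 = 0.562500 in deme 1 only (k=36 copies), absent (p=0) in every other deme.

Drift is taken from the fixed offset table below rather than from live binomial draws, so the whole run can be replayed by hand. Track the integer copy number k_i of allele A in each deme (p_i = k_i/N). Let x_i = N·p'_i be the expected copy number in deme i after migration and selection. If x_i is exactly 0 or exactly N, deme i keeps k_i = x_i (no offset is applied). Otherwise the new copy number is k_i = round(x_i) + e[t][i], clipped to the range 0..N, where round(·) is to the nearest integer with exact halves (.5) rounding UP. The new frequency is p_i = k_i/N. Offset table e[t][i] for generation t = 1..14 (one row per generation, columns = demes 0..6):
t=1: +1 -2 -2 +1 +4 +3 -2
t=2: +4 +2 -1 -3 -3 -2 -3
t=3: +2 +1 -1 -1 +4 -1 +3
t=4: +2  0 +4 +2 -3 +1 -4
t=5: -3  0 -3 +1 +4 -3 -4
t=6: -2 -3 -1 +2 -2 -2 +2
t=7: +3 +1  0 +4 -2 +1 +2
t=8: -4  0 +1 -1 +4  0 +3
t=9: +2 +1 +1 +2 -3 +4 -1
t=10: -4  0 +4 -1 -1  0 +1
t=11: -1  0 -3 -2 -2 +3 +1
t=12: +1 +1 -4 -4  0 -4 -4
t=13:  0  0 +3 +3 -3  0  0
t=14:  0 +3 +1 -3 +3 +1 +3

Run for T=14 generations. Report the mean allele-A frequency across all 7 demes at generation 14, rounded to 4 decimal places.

0.0804

t=0: k=[0 36 0 0 0 0 0]
t=1: x=[1.1610 32.6046 1.2270 0.0000 0.0000 0.0000 0.0000] k=[2 31 0 0 0 0 0]
t=2: x=[2.7843 28.0344 1.0565 0.0000 0.0000 0.0000 0.0000] k=[7 30 0 0 0 0 0]
t=3: x=[7.2513 27.2844 1.0224 0.0000 0.0000 0.0000 0.0000] k=[9 28 0 0 0 0 0]
t=4: x=[9.0005 25.5102 0.9542 0.0000 0.0000 0.0000 0.0000] k=[11 26 5 0 0 0 0]
t=5: x=[10.7580 23.9141 5.4241 0.1750 0.0000 0.0000 0.0000] k=[8 24 2 1 0 0 0]
t=6: x=[7.9604 21.8747 2.6650 1.0000 0.0359 0.0000 0.0000] k=[6 19 2 3 0 0 0]
t=7: x=[5.9869 17.2512 2.5626 2.8600 0.1078 0.0000 0.0000] k=[9 18 3 7 0 0 0]
t=8: x=[8.6708 16.4809 3.5726 6.6150 0.2515 0.0000 0.0000] k=[5 16 5 6 4 0 0]
t=9: x=[4.9878 14.6035 5.2872 5.8950 4.0283 0.1474 0.0000] k=[7 16 6 8 1 4 0]
t=10: x=[6.7919 14.7055 6.2654 7.6850 1.3853 3.9428 0.1512] k=[3 15 10 7 0 4 1]
t=11: x=[3.1599 13.8028 9.8425 6.8600 0.3952 3.9428 1.1918] k=[2 14 7 5 0 7 2]
t=12: x=[2.2332 12.7660 7.0044 4.8950 0.4311 6.8929 2.3426] k=[3 14 3 1 0 3 0]
t=13: x=[3.1274 12.6644 3.2310 1.0350 0.1437 2.9319 0.1134] k=[3 13 6 4 0 3 0]
t=14: x=[3.0950 11.8664 6.0257 3.9300 0.2515 2.9319 0.1134] k=[3 15 7 1 3 4 3]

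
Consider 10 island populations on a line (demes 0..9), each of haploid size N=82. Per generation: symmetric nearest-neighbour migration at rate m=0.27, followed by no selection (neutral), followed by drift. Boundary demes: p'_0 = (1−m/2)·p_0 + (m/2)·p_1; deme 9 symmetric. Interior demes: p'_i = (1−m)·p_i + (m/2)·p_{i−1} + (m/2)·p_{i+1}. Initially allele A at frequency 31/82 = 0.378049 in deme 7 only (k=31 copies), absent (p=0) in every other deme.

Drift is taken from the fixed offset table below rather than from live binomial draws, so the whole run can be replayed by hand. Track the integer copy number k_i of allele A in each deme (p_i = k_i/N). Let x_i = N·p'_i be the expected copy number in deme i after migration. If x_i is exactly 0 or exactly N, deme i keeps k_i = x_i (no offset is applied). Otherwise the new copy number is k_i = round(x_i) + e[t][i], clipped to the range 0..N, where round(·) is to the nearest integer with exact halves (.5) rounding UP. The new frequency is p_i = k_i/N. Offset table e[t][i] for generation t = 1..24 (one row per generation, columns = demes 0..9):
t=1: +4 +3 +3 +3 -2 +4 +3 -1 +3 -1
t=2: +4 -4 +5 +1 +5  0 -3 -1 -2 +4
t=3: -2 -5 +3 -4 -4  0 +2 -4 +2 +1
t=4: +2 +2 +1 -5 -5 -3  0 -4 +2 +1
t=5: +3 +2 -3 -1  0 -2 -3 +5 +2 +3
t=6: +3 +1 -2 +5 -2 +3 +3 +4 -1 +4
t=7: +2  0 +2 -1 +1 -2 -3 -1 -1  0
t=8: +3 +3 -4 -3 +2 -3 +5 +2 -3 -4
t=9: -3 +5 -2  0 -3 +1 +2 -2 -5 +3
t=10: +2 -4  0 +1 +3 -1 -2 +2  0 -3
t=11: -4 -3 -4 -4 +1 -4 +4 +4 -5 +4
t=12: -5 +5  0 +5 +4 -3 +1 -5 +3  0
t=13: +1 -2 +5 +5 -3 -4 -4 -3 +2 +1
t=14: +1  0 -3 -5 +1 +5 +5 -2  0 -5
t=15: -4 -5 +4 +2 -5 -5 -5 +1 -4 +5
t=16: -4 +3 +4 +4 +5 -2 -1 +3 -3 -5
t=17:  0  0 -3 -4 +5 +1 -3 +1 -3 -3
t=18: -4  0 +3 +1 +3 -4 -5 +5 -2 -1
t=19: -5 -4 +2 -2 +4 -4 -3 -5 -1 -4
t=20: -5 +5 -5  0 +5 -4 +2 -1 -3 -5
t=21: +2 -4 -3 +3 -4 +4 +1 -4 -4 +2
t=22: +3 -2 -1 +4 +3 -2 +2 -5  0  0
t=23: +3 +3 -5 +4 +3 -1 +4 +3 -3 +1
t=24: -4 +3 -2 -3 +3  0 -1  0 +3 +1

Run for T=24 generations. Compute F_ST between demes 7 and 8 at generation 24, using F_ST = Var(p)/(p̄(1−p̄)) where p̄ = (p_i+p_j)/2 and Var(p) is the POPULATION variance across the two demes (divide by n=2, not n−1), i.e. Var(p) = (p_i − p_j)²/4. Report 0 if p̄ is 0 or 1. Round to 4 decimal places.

0.0000

t=0: k=[0 0 0 0 0 0 0 31 0 0]
t=1: x=[0.0000 0.0000 0.0000 0.0000 0.0000 0.0000 4.1850 22.6300 4.1850 0.0000] k=[0 0 0 0 0 0 7 22 7 0]
t=2: x=[0.0000 0.0000 0.0000 0.0000 0.0000 0.9450 8.0800 17.9500 8.0800 0.9450] k=[0 0 0 0 0 1 5 17 6 5]
t=3: x=[0.0000 0.0000 0.0000 0.0000 0.1350 1.4050 6.0800 13.8950 7.3500 5.1350] k=[0 0 0 0 0 1 8 10 9 6]
t=4: x=[0.0000 0.0000 0.0000 0.0000 0.1350 1.8100 7.3250 9.5950 8.7300 6.4050] k=[0 0 0 0 0 0 7 6 11 7]
t=5: x=[0.0000 0.0000 0.0000 0.0000 0.0000 0.9450 5.9200 6.8100 9.7850 7.5400] k=[0 0 0 0 0 0 3 12 12 11]
t=6: x=[0.0000 0.0000 0.0000 0.0000 0.0000 0.4050 3.8100 10.7850 11.8650 11.1350] k=[0 0 0 0 0 3 7 15 11 15]
t=7: x=[0.0000 0.0000 0.0000 0.0000 0.4050 3.1350 7.5400 13.3800 12.0800 14.4600] k=[0 0 0 0 1 1 5 12 11 14]
t=8: x=[0.0000 0.0000 0.0000 0.1350 0.8650 1.5400 5.4050 10.9200 11.5400 13.5950] k=[0 0 0 0 3 0 10 13 9 10]
t=9: x=[0.0000 0.0000 0.0000 0.4050 2.1900 1.7550 9.0550 12.0550 9.6750 9.8650] k=[0 0 0 0 0 3 11 10 5 13]
t=10: x=[0.0000 0.0000 0.0000 0.0000 0.4050 3.6750 9.7850 9.4600 6.7550 11.9200] k=[0 0 0 0 3 3 8 11 7 9]
t=11: x=[0.0000 0.0000 0.0000 0.4050 2.5950 3.6750 7.7300 10.0550 7.8100 8.7300] k=[0 0 0 0 4 0 12 14 3 13]
t=12: x=[0.0000 0.0000 0.0000 0.5400 2.9200 2.1600 10.6500 12.2450 5.8350 11.6500] k=[0 0 0 6 7 0 12 7 9 12]
t=13: x=[0.0000 0.0000 0.8100 5.3250 5.9200 2.5650 9.7050 7.9450 9.1350 11.5950] k=[0 0 6 10 3 0 6 5 11 13]
t=14: x=[0.0000 0.8100 5.7300 8.5150 3.5400 1.2150 5.0550 5.9450 10.4600 12.7300] k=[0 1 3 4 5 6 10 4 10 8]
t=15: x=[0.1350 1.1350 2.8650 4.0000 5.0000 6.4050 8.6500 5.6200 8.9200 8.2700] k=[0 0 7 6 0 1 4 7 5 13]
t=16: x=[0.0000 0.9450 5.9200 5.3250 0.9450 1.2700 4.0000 6.3250 6.3500 11.9200] k=[0 4 10 9 6 0 3 9 3 7]
t=17: x=[0.5400 4.2700 9.0550 8.7300 5.5950 1.2150 3.4050 7.3800 4.3500 6.4600] k=[1 4 6 5 11 2 0 8 1 3]
t=18: x=[1.4050 3.8650 5.5950 5.9450 8.9750 2.9450 1.3500 5.9750 2.2150 2.7300] k=[0 4 9 7 12 0 0 11 0 2]
t=19: x=[0.5400 4.1350 8.0550 7.9450 9.7050 1.6200 1.4850 8.0300 1.7550 1.7300] k=[0 0 10 6 14 0 0 3 1 0]
t=20: x=[0.0000 1.3500 8.1100 7.6200 11.0300 1.8900 0.4050 2.3250 1.1350 0.1350] k=[0 6 3 8 16 0 2 1 0 0]
t=21: x=[0.8100 4.7850 4.0800 8.4050 12.7600 2.4300 1.5950 1.0000 0.1350 0.0000] k=[3 1 1 11 9 6 3 0 0 0]
t=22: x=[2.7300 1.2700 2.3500 9.3800 8.8650 6.0000 3.0000 0.4050 0.0000 0.0000] k=[6 0 1 13 12 4 5 0 0 0]
t=23: x=[5.1900 0.9450 2.4850 11.2450 11.0550 5.2150 4.1900 0.6750 0.0000 0.0000] k=[8 4 0 15 14 4 8 4 0 0]
t=24: x=[7.4600 4.0000 2.5650 12.8400 12.7850 5.8900 6.9200 4.0000 0.5400 0.0000] k=[3 7 1 10 16 6 6 4 4 0]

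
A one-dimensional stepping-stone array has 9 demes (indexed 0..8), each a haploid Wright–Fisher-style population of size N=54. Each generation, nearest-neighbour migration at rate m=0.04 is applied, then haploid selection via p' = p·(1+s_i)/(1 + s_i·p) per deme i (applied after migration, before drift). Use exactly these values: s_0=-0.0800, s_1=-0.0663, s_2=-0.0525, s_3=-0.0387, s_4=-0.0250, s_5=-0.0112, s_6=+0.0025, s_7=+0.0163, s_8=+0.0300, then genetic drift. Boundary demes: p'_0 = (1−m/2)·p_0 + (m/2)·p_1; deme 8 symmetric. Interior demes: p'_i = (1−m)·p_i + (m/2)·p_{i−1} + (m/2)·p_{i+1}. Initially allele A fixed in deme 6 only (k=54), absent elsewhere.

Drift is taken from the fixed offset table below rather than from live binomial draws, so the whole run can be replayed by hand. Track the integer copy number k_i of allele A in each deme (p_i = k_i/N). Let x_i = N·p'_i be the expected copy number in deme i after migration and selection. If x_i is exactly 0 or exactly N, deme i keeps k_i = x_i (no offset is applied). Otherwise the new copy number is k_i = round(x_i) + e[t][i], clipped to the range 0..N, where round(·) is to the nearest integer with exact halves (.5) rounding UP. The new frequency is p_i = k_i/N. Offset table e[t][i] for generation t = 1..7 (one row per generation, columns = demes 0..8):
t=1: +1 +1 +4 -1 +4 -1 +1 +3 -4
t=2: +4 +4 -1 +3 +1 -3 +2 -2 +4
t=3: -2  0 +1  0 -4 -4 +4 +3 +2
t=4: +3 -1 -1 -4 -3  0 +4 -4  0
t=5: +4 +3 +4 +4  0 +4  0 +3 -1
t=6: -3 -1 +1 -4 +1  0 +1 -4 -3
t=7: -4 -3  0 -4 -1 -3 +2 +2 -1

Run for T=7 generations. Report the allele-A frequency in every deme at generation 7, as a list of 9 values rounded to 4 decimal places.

t=0: k=[0 0 0 0 0 0 54 0 0]
t=1: x=[0.0000 0.0000 0.0000 0.0000 0.0000 1.0681 51.8452 1.0972 0.0000] k=[0 0 0 0 0 0 53 4 0]
t=2: x=[0.0000 0.0000 0.0000 0.0000 0.0000 1.0484 50.9672 4.9725 0.0824] k=[0 0 0 0 0 0 53 3 4]
t=3: x=[0.0000 0.0000 0.0000 0.0000 0.0000 1.0484 50.9472 4.0806 4.0904] k=[0 0 0 0 0 0 54 7 6]
t=4: x=[0.0000 0.0000 0.0000 0.0000 0.0000 1.0681 51.9848 8.0299 6.1799] k=[0 0 0 0 0 1 54 4 6]
t=5: x=[0.0000 0.0000 0.0000 0.0000 0.0195 2.0180 51.9449 5.1144 6.1185] k=[0 0 0 0 0 6 52 8 5]
t=6: x=[0.0000 0.0000 0.0000 0.0000 0.1170 6.7333 50.2088 8.9400 5.1972] k=[0 0 0 0 1 7 51 5 2]
t=7: x=[0.0000 0.0000 0.0000 0.0192 1.0730 7.6855 49.2109 5.9450 2.1194] k=[0 0 0 0 0 5 51 8 1]

[0.0000, 0.0000, 0.0000, 0.0000, 0.0000, 0.0926, 0.9444, 0.1481, 0.0185]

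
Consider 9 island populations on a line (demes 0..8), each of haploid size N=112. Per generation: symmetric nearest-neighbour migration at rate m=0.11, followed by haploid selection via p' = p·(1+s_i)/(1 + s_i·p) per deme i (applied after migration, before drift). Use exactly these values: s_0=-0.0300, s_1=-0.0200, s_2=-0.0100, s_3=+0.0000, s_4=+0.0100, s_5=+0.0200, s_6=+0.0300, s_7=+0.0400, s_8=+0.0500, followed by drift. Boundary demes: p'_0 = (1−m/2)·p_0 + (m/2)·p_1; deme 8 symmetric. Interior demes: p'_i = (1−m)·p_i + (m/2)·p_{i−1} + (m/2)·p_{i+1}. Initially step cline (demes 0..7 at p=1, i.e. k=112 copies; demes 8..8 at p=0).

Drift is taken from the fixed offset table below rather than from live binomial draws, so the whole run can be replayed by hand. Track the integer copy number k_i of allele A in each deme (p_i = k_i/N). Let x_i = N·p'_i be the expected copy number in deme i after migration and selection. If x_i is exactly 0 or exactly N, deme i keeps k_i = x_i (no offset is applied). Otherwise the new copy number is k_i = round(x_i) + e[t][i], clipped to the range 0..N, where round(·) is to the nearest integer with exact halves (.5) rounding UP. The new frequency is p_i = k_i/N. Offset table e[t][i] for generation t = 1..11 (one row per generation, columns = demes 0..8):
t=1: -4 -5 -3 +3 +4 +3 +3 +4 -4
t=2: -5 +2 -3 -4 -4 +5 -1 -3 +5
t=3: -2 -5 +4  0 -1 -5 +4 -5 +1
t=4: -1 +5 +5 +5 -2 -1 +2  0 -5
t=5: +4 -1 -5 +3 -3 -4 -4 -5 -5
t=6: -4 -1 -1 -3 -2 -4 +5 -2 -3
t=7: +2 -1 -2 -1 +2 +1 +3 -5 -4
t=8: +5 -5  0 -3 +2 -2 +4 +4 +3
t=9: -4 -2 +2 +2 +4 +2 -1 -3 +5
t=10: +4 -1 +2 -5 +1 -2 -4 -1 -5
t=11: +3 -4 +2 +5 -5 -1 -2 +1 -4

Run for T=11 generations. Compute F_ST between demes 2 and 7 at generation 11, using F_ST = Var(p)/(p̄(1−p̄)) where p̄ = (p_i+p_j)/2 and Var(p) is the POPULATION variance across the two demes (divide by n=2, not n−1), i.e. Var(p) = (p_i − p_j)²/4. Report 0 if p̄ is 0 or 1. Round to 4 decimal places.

0.1915

t=0: k=[112 112 112 112 112 112 112 112 0]
t=1: x=[112.0000 112.0000 112.0000 112.0000 112.0000 112.0000 112.0000 106.0644 6.4503] k=[112 112 112 112 112 112 112 110 2]
t=2: x=[112.0000 112.0000 112.0000 112.0000 112.0000 112.0000 111.8932 104.4509 8.3076] k=[112 112 112 112 112 112 111 101 13]
t=3: x=[112.0000 112.0000 112.0000 112.0000 112.0000 111.9461 110.5480 97.2205 18.5840] k=[112 112 112 112 112 107 112 92 20]
t=4: x=[112.0000 112.0000 112.0000 112.0000 111.7277 107.6339 110.6646 89.8453 24.8917] k=[112 112 112 112 110 107 112 90 20]
t=5: x=[112.0000 112.0000 112.0000 111.8900 109.9650 107.5258 110.5577 88.1055 24.7787] k=[112 112 112 112 107 104 107 83 20]
t=6: x=[112.0000 112.0000 112.0000 111.7250 107.1563 104.4703 105.6932 81.7291 24.3828] k=[112 112 112 109 105 100 111 80 21]
t=7: x=[112.0000 112.0000 111.8333 108.9450 105.0105 101.0768 108.7836 79.3742 25.1847] k=[112 112 110 108 107 102 112 74 21]
t=8: x=[112.0000 111.8878 109.9802 108.0550 106.8293 102.9904 109.4351 74.1638 24.8455] k=[112 107 110 105 109 101 112 78 28]
t=9: x=[111.7165 107.3508 109.5359 105.4950 108.3751 102.2232 109.5955 78.0549 31.8503] k=[108 105 112 107 112 104 109 75 37]
t=10: x=[107.7111 105.4261 111.3334 107.5500 111.2920 104.8487 106.9982 75.7482 40.3405] k=[112 104 112 103 112 103 103 75 35]
t=11: x=[111.5464 104.7441 111.0556 103.9900 111.0197 103.6493 101.7389 75.3140 38.4219] k=[112 101 112 109 106 103 100 76 34]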